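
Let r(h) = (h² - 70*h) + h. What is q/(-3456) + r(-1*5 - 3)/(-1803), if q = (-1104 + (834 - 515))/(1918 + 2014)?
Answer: -2789801239/8166984192 ≈ -0.34160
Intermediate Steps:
q = -785/3932 (q = (-1104 + 319)/3932 = -785*1/3932 = -785/3932 ≈ -0.19964)
r(h) = h² - 69*h
q/(-3456) + r(-1*5 - 3)/(-1803) = -785/3932/(-3456) + ((-1*5 - 3)*(-69 + (-1*5 - 3)))/(-1803) = -785/3932*(-1/3456) + ((-5 - 3)*(-69 + (-5 - 3)))*(-1/1803) = 785/13588992 - 8*(-69 - 8)*(-1/1803) = 785/13588992 - 8*(-77)*(-1/1803) = 785/13588992 + 616*(-1/1803) = 785/13588992 - 616/1803 = -2789801239/8166984192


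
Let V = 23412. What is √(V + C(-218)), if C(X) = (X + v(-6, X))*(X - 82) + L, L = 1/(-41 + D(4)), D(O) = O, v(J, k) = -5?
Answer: √123637091/37 ≈ 300.52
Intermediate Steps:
L = -1/37 (L = 1/(-41 + 4) = 1/(-37) = -1/37 ≈ -0.027027)
C(X) = -1/37 + (-82 + X)*(-5 + X) (C(X) = (X - 5)*(X - 82) - 1/37 = (-5 + X)*(-82 + X) - 1/37 = (-82 + X)*(-5 + X) - 1/37 = -1/37 + (-82 + X)*(-5 + X))
√(V + C(-218)) = √(23412 + (15169/37 + (-218)² - 87*(-218))) = √(23412 + (15169/37 + 47524 + 18966)) = √(23412 + 2475299/37) = √(3341543/37) = √123637091/37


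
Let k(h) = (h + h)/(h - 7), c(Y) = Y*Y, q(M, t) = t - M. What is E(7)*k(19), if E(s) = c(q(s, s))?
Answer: 0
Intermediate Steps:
c(Y) = Y²
E(s) = 0 (E(s) = (s - s)² = 0² = 0)
k(h) = 2*h/(-7 + h) (k(h) = (2*h)/(-7 + h) = 2*h/(-7 + h))
E(7)*k(19) = 0*(2*19/(-7 + 19)) = 0*(2*19/12) = 0*(2*19*(1/12)) = 0*(19/6) = 0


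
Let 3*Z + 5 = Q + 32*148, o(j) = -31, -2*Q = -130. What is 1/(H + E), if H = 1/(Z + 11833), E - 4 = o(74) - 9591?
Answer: -40295/387557307 ≈ -0.00010397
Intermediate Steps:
Q = 65 (Q = -½*(-130) = 65)
Z = 4796/3 (Z = -5/3 + (65 + 32*148)/3 = -5/3 + (65 + 4736)/3 = -5/3 + (⅓)*4801 = -5/3 + 4801/3 = 4796/3 ≈ 1598.7)
E = -9618 (E = 4 + (-31 - 9591) = 4 - 9622 = -9618)
H = 3/40295 (H = 1/(4796/3 + 11833) = 1/(40295/3) = 3/40295 ≈ 7.4451e-5)
1/(H + E) = 1/(3/40295 - 9618) = 1/(-387557307/40295) = -40295/387557307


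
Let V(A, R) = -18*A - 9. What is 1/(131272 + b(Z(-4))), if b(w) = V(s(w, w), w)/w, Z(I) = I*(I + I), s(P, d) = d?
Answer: 32/4200119 ≈ 7.6188e-6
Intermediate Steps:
Z(I) = 2*I² (Z(I) = I*(2*I) = 2*I²)
V(A, R) = -9 - 18*A
b(w) = (-9 - 18*w)/w
1/(131272 + b(Z(-4))) = 1/(131272 + (-18 - 9/(2*(-4)²))) = 1/(131272 + (-18 - 9/(2*16))) = 1/(131272 + (-18 - 9/32)) = 1/(131272 - 585/32) = 1/(4200119/32) = 32/4200119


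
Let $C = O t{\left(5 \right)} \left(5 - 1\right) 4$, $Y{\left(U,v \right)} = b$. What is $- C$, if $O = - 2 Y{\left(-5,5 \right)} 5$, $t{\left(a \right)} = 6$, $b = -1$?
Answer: $-960$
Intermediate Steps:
$Y{\left(U,v \right)} = -1$
$O = 10$ ($O = \left(-2\right) \left(-1\right) 5 = 2 \cdot 5 = 10$)
$C = 960$ ($C = 10 \cdot 6 \left(5 - 1\right) 4 = 60 \cdot 4 \cdot 4 = 60 \cdot 16 = 960$)
$- C = \left(-1\right) 960 = -960$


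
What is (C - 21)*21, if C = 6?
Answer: -315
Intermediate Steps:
(C - 21)*21 = (6 - 21)*21 = -15*21 = -315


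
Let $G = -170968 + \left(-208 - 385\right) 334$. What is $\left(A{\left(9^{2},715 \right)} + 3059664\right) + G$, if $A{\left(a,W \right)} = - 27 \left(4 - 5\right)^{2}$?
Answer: $2690607$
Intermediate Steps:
$G = -369030$ ($G = -170968 - 198062 = -369030$)
$A{\left(a,W \right)} = -27$ ($A{\left(a,W \right)} = - 27 \left(-1\right)^{2} = \left(-27\right) 1 = -27$)
$\left(A{\left(9^{2},715 \right)} + 3059664\right) + G = \left(-27 + 3059664\right) - 369030 = 3059637 - 369030 = 2690607$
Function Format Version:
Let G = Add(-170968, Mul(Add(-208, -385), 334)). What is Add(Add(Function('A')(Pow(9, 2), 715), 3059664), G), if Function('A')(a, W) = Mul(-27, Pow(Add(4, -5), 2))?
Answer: 2690607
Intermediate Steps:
G = -369030 (G = Add(-170968, Mul(-593, 334)) = Add(-170968, -198062) = -369030)
Function('A')(a, W) = -27 (Function('A')(a, W) = Mul(-27, Pow(-1, 2)) = Mul(-27, 1) = -27)
Add(Add(Function('A')(Pow(9, 2), 715), 3059664), G) = Add(Add(-27, 3059664), -369030) = Add(3059637, -369030) = 2690607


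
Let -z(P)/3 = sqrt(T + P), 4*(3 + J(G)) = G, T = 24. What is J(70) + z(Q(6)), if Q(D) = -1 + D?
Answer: 29/2 - 3*sqrt(29) ≈ -1.6555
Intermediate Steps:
J(G) = -3 + G/4
z(P) = -3*sqrt(24 + P)
J(70) + z(Q(6)) = (-3 + (1/4)*70) - 3*sqrt(24 + (-1 + 6)) = (-3 + 35/2) - 3*sqrt(24 + 5) = 29/2 - 3*sqrt(29)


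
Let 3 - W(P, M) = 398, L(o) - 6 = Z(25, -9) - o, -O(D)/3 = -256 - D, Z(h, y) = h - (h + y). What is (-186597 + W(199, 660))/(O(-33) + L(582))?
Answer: -93496/51 ≈ -1833.3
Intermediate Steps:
Z(h, y) = -y (Z(h, y) = h + (-h - y) = -y)
O(D) = 768 + 3*D (O(D) = -3*(-256 - D) = 768 + 3*D)
L(o) = 15 - o (L(o) = 6 + (-1*(-9) - o) = 6 + (9 - o) = 15 - o)
W(P, M) = -395 (W(P, M) = 3 - 1*398 = 3 - 398 = -395)
(-186597 + W(199, 660))/(O(-33) + L(582)) = (-186597 - 395)/((768 + 3*(-33)) + (15 - 1*582)) = -186992/((768 - 99) + (15 - 582)) = -186992/(669 - 567) = -186992/102 = -186992*1/102 = -93496/51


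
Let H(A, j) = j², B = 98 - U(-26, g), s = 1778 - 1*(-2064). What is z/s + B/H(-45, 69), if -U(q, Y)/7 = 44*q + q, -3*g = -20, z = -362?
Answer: -16406473/9145881 ≈ -1.7939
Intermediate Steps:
g = 20/3 (g = -⅓*(-20) = 20/3 ≈ 6.6667)
s = 3842 (s = 1778 + 2064 = 3842)
U(q, Y) = -315*q (U(q, Y) = -7*(44*q + q) = -315*q)
B = -8092 (B = 98 - (-315)*(-26) = 98 - 1*8190 = 98 - 8190 = -8092)
z/s + B/H(-45, 69) = -362/3842 - 8092/(69²) = -362*1/3842 - 8092/4761 = -181/1921 - 8092*1/4761 = -181/1921 - 8092/4761 = -16406473/9145881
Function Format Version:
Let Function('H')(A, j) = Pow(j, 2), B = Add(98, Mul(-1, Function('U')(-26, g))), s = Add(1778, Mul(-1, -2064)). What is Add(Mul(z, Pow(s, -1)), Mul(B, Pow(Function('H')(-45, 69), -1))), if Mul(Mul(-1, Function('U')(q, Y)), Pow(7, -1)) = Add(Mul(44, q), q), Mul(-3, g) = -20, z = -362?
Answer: Rational(-16406473, 9145881) ≈ -1.7939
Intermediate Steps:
g = Rational(20, 3) (g = Mul(Rational(-1, 3), -20) = Rational(20, 3) ≈ 6.6667)
s = 3842 (s = Add(1778, 2064) = 3842)
Function('U')(q, Y) = Mul(-315, q) (Function('U')(q, Y) = Mul(-7, Add(Mul(44, q), q)) = Mul(-7, Mul(45, q)) = Mul(-315, q))
B = -8092 (B = Add(98, Mul(-1, Mul(-315, -26))) = Add(98, Mul(-1, 8190)) = Add(98, -8190) = -8092)
Add(Mul(z, Pow(s, -1)), Mul(B, Pow(Function('H')(-45, 69), -1))) = Add(Mul(-362, Pow(3842, -1)), Mul(-8092, Pow(Pow(69, 2), -1))) = Add(Mul(-362, Rational(1, 3842)), Mul(-8092, Pow(4761, -1))) = Add(Rational(-181, 1921), Mul(-8092, Rational(1, 4761))) = Add(Rational(-181, 1921), Rational(-8092, 4761)) = Rational(-16406473, 9145881)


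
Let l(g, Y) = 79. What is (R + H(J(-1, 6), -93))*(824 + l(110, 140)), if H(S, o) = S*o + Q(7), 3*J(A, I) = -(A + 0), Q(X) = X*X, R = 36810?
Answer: 33255684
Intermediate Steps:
Q(X) = X²
J(A, I) = -A/3 (J(A, I) = (-(A + 0))/3 = (-A)/3 = -A/3)
H(S, o) = 49 + S*o (H(S, o) = S*o + 7² = S*o + 49 = 49 + S*o)
(R + H(J(-1, 6), -93))*(824 + l(110, 140)) = (36810 + (49 - ⅓*(-1)*(-93)))*(824 + 79) = (36810 + (49 + (⅓)*(-93)))*903 = (36810 + (49 - 31))*903 = (36810 + 18)*903 = 36828*903 = 33255684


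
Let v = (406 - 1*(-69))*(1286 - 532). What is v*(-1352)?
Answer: -484218800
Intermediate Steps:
v = 358150 (v = (406 + 69)*754 = 475*754 = 358150)
v*(-1352) = 358150*(-1352) = -484218800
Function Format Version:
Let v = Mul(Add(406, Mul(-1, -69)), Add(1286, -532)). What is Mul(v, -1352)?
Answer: -484218800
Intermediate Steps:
v = 358150 (v = Mul(Add(406, 69), 754) = Mul(475, 754) = 358150)
Mul(v, -1352) = Mul(358150, -1352) = -484218800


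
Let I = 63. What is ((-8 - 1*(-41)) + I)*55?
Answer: 5280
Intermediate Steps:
((-8 - 1*(-41)) + I)*55 = ((-8 - 1*(-41)) + 63)*55 = ((-8 + 41) + 63)*55 = (33 + 63)*55 = 96*55 = 5280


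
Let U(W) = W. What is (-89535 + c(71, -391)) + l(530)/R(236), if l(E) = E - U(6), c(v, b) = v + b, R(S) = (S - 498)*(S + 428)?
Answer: -29831861/332 ≈ -89855.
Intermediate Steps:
R(S) = (-498 + S)*(428 + S)
c(v, b) = b + v
l(E) = -6 + E (l(E) = E - 1*6 = E - 6 = -6 + E)
(-89535 + c(71, -391)) + l(530)/R(236) = (-89535 + (-391 + 71)) + (-6 + 530)/(-213144 + 236**2 - 70*236) = (-89535 - 320) + 524/(-213144 + 55696 - 16520) = -89855 + 524/(-173968) = -89855 + 524*(-1/173968) = -89855 - 1/332 = -29831861/332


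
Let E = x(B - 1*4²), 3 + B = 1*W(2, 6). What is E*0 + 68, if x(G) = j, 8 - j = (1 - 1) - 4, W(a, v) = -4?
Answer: 68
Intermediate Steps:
B = -7 (B = -3 + 1*(-4) = -3 - 4 = -7)
j = 12 (j = 8 - ((1 - 1) - 4) = 8 - (0 - 4) = 8 - 1*(-4) = 8 + 4 = 12)
x(G) = 12
E = 12
E*0 + 68 = 12*0 + 68 = 0 + 68 = 68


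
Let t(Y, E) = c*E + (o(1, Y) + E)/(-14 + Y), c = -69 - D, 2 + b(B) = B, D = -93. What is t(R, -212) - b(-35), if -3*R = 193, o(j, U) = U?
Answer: -1186156/235 ≈ -5047.5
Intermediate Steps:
b(B) = -2 + B
R = -193/3 (R = -⅓*193 = -193/3 ≈ -64.333)
c = 24 (c = -69 - 1*(-93) = -69 + 93 = 24)
t(Y, E) = 24*E + (E + Y)/(-14 + Y) (t(Y, E) = 24*E + (Y + E)/(-14 + Y) = 24*E + (E + Y)/(-14 + Y))
t(R, -212) - b(-35) = (-193/3 - 335*(-212) + 24*(-212)*(-193/3))/(-14 - 193/3) - (-2 - 35) = (-193/3 + 71020 + 327328)/(-235/3) - 1*(-37) = -3/235*1194851/3 + 37 = -1194851/235 + 37 = -1186156/235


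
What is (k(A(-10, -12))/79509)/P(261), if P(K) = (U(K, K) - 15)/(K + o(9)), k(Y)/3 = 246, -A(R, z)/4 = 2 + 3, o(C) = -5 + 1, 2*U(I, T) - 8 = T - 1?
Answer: 63222/3153857 ≈ 0.020046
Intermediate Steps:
U(I, T) = 7/2 + T/2 (U(I, T) = 4 + (T - 1)/2 = 4 + (-1 + T)/2 = 4 + (-½ + T/2) = 7/2 + T/2)
o(C) = -4
A(R, z) = -20 (A(R, z) = -4*(2 + 3) = -4*5 = -20)
k(Y) = 738 (k(Y) = 3*246 = 738)
P(K) = (-23/2 + K/2)/(-4 + K) (P(K) = ((7/2 + K/2) - 15)/(K - 4) = (-23/2 + K/2)/(-4 + K))
(k(A(-10, -12))/79509)/P(261) = (738/79509)/(((-23 + 261)/(2*(-4 + 261)))) = (738*(1/79509))/(((½)*238/257)) = 246/(26503*(((½)*(1/257)*238))) = 246/(26503*(119/257)) = (246/26503)*(257/119) = 63222/3153857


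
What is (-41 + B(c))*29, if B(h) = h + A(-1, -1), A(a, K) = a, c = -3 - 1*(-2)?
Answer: -1247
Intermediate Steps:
c = -1 (c = -3 + 2 = -1)
B(h) = -1 + h (B(h) = h - 1 = -1 + h)
(-41 + B(c))*29 = (-41 + (-1 - 1))*29 = (-41 - 2)*29 = -43*29 = -1247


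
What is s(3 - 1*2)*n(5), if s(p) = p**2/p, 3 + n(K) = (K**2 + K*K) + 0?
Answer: 47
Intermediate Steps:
n(K) = -3 + 2*K**2 (n(K) = -3 + ((K**2 + K*K) + 0) = -3 + ((K**2 + K**2) + 0) = -3 + (2*K**2 + 0) = -3 + 2*K**2)
s(p) = p
s(3 - 1*2)*n(5) = (3 - 1*2)*(-3 + 2*5**2) = (3 - 2)*(-3 + 2*25) = 1*(-3 + 50) = 1*47 = 47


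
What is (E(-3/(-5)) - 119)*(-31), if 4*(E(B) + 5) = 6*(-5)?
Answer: 8153/2 ≈ 4076.5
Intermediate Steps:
E(B) = -25/2 (E(B) = -5 + (6*(-5))/4 = -5 + (¼)*(-30) = -5 - 15/2 = -25/2)
(E(-3/(-5)) - 119)*(-31) = (-25/2 - 119)*(-31) = -263/2*(-31) = 8153/2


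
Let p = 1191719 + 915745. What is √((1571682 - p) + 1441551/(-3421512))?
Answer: I*√174229662285150270/570252 ≈ 731.97*I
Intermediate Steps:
p = 2107464
√((1571682 - p) + 1441551/(-3421512)) = √((1571682 - 1*2107464) + 1441551/(-3421512)) = √((1571682 - 2107464) + 1441551*(-1/3421512)) = √(-535782 - 480517/1140504) = √(-611061994645/1140504) = I*√174229662285150270/570252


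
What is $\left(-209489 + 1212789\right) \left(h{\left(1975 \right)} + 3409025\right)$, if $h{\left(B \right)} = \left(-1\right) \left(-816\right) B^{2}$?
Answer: $3196833877782500$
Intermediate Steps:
$h{\left(B \right)} = 816 B^{2}$
$\left(-209489 + 1212789\right) \left(h{\left(1975 \right)} + 3409025\right) = \left(-209489 + 1212789\right) \left(816 \cdot 1975^{2} + 3409025\right) = 1003300 \left(816 \cdot 3900625 + 3409025\right) = 1003300 \left(3182910000 + 3409025\right) = 1003300 \cdot 3186319025 = 3196833877782500$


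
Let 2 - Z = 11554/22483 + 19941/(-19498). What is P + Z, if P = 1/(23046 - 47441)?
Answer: 26829199190671/10694122361930 ≈ 2.5088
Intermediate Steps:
Z = 1099800679/438373534 (Z = 2 - (11554/22483 + 19941/(-19498)) = 2 - (11554*(1/22483) + 19941*(-1/19498)) = 2 - (11554/22483 - 19941/19498) = 2 - 1*(-223053611/438373534) = 2 + 223053611/438373534 = 1099800679/438373534 ≈ 2.5088)
P = -1/24395 (P = 1/(-24395) = -1/24395 ≈ -4.0992e-5)
P + Z = -1/24395 + 1099800679/438373534 = 26829199190671/10694122361930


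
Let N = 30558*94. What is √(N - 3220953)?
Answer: I*√348501 ≈ 590.34*I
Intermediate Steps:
N = 2872452
√(N - 3220953) = √(2872452 - 3220953) = √(-348501) = I*√348501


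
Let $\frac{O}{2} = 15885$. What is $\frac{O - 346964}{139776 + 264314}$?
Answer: $- \frac{157597}{202045} \approx -0.78001$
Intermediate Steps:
$O = 31770$ ($O = 2 \cdot 15885 = 31770$)
$\frac{O - 346964}{139776 + 264314} = \frac{31770 - 346964}{139776 + 264314} = - \frac{315194}{404090} = \left(-315194\right) \frac{1}{404090} = - \frac{157597}{202045}$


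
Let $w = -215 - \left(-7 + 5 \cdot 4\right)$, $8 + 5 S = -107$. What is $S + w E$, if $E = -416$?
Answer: $94825$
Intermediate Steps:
$S = -23$ ($S = - \frac{8}{5} + \frac{1}{5} \left(-107\right) = - \frac{8}{5} - \frac{107}{5} = -23$)
$w = -228$ ($w = -215 - \left(-7 + 20\right) = -215 - 13 = -228$)
$S + w E = -23 - -94848 = -23 + 94848 = 94825$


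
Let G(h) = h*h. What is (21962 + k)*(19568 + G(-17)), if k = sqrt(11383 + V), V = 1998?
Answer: 436099434 + 19857*sqrt(13381) ≈ 4.3840e+8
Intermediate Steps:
k = sqrt(13381) (k = sqrt(11383 + 1998) = sqrt(13381) ≈ 115.68)
G(h) = h**2
(21962 + k)*(19568 + G(-17)) = (21962 + sqrt(13381))*(19568 + (-17)**2) = (21962 + sqrt(13381))*(19568 + 289) = (21962 + sqrt(13381))*19857 = 436099434 + 19857*sqrt(13381)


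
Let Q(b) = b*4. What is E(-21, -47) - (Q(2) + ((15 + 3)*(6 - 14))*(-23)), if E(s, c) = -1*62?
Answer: -3382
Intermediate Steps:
E(s, c) = -62
Q(b) = 4*b
E(-21, -47) - (Q(2) + ((15 + 3)*(6 - 14))*(-23)) = -62 - (4*2 + ((15 + 3)*(6 - 14))*(-23)) = -62 - (8 + (18*(-8))*(-23)) = -62 - (8 - 144*(-23)) = -62 - (8 + 3312) = -62 - 1*3320 = -62 - 3320 = -3382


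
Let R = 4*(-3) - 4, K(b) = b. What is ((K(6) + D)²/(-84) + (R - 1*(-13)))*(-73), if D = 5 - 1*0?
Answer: 27229/84 ≈ 324.15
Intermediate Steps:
D = 5 (D = 5 + 0 = 5)
R = -16 (R = -12 - 4 = -16)
((K(6) + D)²/(-84) + (R - 1*(-13)))*(-73) = ((6 + 5)²/(-84) + (-16 - 1*(-13)))*(-73) = (11²*(-1/84) + (-16 + 13))*(-73) = (121*(-1/84) - 3)*(-73) = (-121/84 - 3)*(-73) = -373/84*(-73) = 27229/84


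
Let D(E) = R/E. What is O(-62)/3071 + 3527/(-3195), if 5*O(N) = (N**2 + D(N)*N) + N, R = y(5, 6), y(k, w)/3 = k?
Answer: -8405134/9811845 ≈ -0.85663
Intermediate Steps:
y(k, w) = 3*k
R = 15 (R = 3*5 = 15)
D(E) = 15/E
O(N) = 3 + N/5 + N**2/5 (O(N) = ((N**2 + (15/N)*N) + N)/5 = ((N**2 + 15) + N)/5 = ((15 + N**2) + N)/5 = (15 + N + N**2)/5 = 3 + N/5 + N**2/5)
O(-62)/3071 + 3527/(-3195) = (3 + (1/5)*(-62)*(1 - 62))/3071 + 3527/(-3195) = (3 + (1/5)*(-62)*(-61))*(1/3071) + 3527*(-1/3195) = (3 + 3782/5)*(1/3071) - 3527/3195 = (3797/5)*(1/3071) - 3527/3195 = 3797/15355 - 3527/3195 = -8405134/9811845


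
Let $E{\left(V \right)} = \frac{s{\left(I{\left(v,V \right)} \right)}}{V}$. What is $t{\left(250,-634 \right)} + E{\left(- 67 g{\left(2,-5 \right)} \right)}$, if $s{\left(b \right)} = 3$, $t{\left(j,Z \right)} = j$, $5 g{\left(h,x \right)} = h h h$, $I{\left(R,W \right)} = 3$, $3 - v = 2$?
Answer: $\frac{133985}{536} \approx 249.97$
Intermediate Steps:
$v = 1$ ($v = 3 - 2 = 1$)
$g{\left(h,x \right)} = \frac{h^{3}}{5}$ ($g{\left(h,x \right)} = \frac{h h h}{5} = \frac{h^{2} h}{5} = \frac{h^{3}}{5}$)
$E{\left(V \right)} = \frac{3}{V}$
$t{\left(250,-634 \right)} + E{\left(- 67 g{\left(2,-5 \right)} \right)} = 250 + \frac{3}{\left(-67\right) \frac{2^{3}}{5}} = 250 + \frac{3}{\left(-67\right) \frac{1}{5} \cdot 8} = 250 + \frac{3}{\left(-67\right) \frac{8}{5}} = 250 + \frac{3}{- \frac{536}{5}} = 250 + 3 \left(- \frac{5}{536}\right) = 250 - \frac{15}{536} = \frac{133985}{536}$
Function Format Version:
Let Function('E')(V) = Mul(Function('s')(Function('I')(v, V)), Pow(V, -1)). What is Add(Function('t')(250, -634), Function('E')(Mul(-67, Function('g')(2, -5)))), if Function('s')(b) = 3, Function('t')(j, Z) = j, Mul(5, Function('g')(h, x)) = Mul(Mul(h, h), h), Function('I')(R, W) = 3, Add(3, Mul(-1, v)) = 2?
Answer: Rational(133985, 536) ≈ 249.97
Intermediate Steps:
v = 1 (v = Add(3, Mul(-1, 2)) = Add(3, -2) = 1)
Function('g')(h, x) = Mul(Rational(1, 5), Pow(h, 3)) (Function('g')(h, x) = Mul(Rational(1, 5), Mul(Mul(h, h), h)) = Mul(Rational(1, 5), Mul(Pow(h, 2), h)) = Mul(Rational(1, 5), Pow(h, 3)))
Function('E')(V) = Mul(3, Pow(V, -1))
Add(Function('t')(250, -634), Function('E')(Mul(-67, Function('g')(2, -5)))) = Add(250, Mul(3, Pow(Mul(-67, Mul(Rational(1, 5), Pow(2, 3))), -1))) = Add(250, Mul(3, Pow(Mul(-67, Mul(Rational(1, 5), 8)), -1))) = Add(250, Mul(3, Pow(Mul(-67, Rational(8, 5)), -1))) = Add(250, Mul(3, Pow(Rational(-536, 5), -1))) = Add(250, Mul(3, Rational(-5, 536))) = Add(250, Rational(-15, 536)) = Rational(133985, 536)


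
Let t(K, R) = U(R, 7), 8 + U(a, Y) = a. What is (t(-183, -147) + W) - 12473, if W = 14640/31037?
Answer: -391920596/31037 ≈ -12628.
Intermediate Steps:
U(a, Y) = -8 + a
t(K, R) = -8 + R
W = 14640/31037 (W = 14640*(1/31037) = 14640/31037 ≈ 0.47169)
(t(-183, -147) + W) - 12473 = ((-8 - 147) + 14640/31037) - 12473 = (-155 + 14640/31037) - 12473 = -4796095/31037 - 12473 = -391920596/31037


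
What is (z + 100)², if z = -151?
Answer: 2601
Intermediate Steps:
(z + 100)² = (-151 + 100)² = (-51)² = 2601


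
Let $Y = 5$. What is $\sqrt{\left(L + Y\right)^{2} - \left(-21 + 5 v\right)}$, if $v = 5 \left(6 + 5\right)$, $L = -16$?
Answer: $i \sqrt{133} \approx 11.533 i$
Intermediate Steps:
$v = 55$ ($v = 5 \cdot 11 = 55$)
$\sqrt{\left(L + Y\right)^{2} - \left(-21 + 5 v\right)} = \sqrt{\left(-16 + 5\right)^{2} + \left(21 - 275\right)} = \sqrt{\left(-11\right)^{2} + \left(21 - 275\right)} = \sqrt{121 - 254} = \sqrt{-133} = i \sqrt{133}$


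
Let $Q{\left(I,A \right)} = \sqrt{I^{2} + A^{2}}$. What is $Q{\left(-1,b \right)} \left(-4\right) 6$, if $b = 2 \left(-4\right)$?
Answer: $- 24 \sqrt{65} \approx -193.49$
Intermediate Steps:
$b = -8$
$Q{\left(I,A \right)} = \sqrt{A^{2} + I^{2}}$
$Q{\left(-1,b \right)} \left(-4\right) 6 = \sqrt{\left(-8\right)^{2} + \left(-1\right)^{2}} \left(-4\right) 6 = \sqrt{64 + 1} \left(-4\right) 6 = \sqrt{65} \left(-4\right) 6 = - 4 \sqrt{65} \cdot 6 = - 24 \sqrt{65}$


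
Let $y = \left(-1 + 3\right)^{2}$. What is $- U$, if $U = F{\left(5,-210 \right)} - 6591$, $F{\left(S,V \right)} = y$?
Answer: $6587$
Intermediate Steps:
$y = 4$ ($y = 2^{2} = 4$)
$F{\left(S,V \right)} = 4$
$U = -6587$ ($U = 4 - 6591 = -6587$)
$- U = \left(-1\right) \left(-6587\right) = 6587$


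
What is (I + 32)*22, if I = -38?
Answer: -132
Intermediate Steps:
(I + 32)*22 = (-38 + 32)*22 = -6*22 = -132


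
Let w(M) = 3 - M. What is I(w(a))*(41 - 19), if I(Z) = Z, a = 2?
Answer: 22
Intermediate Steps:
I(w(a))*(41 - 19) = (3 - 1*2)*(41 - 19) = (3 - 2)*22 = 1*22 = 22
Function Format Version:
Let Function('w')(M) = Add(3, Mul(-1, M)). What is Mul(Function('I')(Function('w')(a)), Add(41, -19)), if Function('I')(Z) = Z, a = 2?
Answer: 22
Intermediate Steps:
Mul(Function('I')(Function('w')(a)), Add(41, -19)) = Mul(Add(3, Mul(-1, 2)), Add(41, -19)) = Mul(Add(3, -2), 22) = Mul(1, 22) = 22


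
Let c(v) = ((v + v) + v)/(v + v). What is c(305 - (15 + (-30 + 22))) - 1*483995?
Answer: -967987/2 ≈ -4.8399e+5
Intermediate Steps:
c(v) = 3/2 (c(v) = (2*v + v)/((2*v)) = (3*v)*(1/(2*v)) = 3/2)
c(305 - (15 + (-30 + 22))) - 1*483995 = 3/2 - 1*483995 = 3/2 - 483995 = -967987/2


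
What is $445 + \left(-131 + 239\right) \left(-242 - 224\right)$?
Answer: $-49883$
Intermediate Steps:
$445 + \left(-131 + 239\right) \left(-242 - 224\right) = 445 + 108 \left(-466\right) = 445 - 50328 = -49883$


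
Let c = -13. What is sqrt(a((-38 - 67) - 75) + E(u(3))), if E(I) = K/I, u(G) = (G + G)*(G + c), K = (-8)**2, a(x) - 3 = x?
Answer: I*sqrt(40065)/15 ≈ 13.344*I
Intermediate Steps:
a(x) = 3 + x
K = 64
u(G) = 2*G*(-13 + G) (u(G) = (G + G)*(G - 13) = (2*G)*(-13 + G) = 2*G*(-13 + G))
E(I) = 64/I
sqrt(a((-38 - 67) - 75) + E(u(3))) = sqrt((3 + ((-38 - 67) - 75)) + 64/((2*3*(-13 + 3)))) = sqrt((3 + (-105 - 75)) + 64/((2*3*(-10)))) = sqrt((3 - 180) + 64/(-60)) = sqrt(-177 + 64*(-1/60)) = sqrt(-177 - 16/15) = sqrt(-2671/15) = I*sqrt(40065)/15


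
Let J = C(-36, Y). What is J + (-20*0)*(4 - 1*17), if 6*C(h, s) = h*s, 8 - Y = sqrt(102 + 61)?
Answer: -48 + 6*sqrt(163) ≈ 28.603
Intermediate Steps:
Y = 8 - sqrt(163) (Y = 8 - sqrt(102 + 61) = 8 - sqrt(163) ≈ -4.7671)
C(h, s) = h*s/6 (C(h, s) = (h*s)/6 = h*s/6)
J = -48 + 6*sqrt(163) (J = (1/6)*(-36)*(8 - sqrt(163)) = -48 + 6*sqrt(163) ≈ 28.603)
J + (-20*0)*(4 - 1*17) = (-48 + 6*sqrt(163)) + (-20*0)*(4 - 1*17) = (-48 + 6*sqrt(163)) + 0*(4 - 17) = (-48 + 6*sqrt(163)) + 0*(-13) = (-48 + 6*sqrt(163)) + 0 = -48 + 6*sqrt(163)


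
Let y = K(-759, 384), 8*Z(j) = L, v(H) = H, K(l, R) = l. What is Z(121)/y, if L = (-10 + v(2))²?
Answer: -8/759 ≈ -0.010540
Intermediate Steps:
L = 64 (L = (-10 + 2)² = (-8)² = 64)
Z(j) = 8 (Z(j) = (⅛)*64 = 8)
y = -759
Z(121)/y = 8/(-759) = 8*(-1/759) = -8/759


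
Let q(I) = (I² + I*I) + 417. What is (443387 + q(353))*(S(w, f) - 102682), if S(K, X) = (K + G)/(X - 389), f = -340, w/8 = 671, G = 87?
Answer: -51880065602926/729 ≈ -7.1166e+10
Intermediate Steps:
w = 5368 (w = 8*671 = 5368)
q(I) = 417 + 2*I² (q(I) = (I² + I²) + 417 = 2*I² + 417 = 417 + 2*I²)
S(K, X) = (87 + K)/(-389 + X) (S(K, X) = (K + 87)/(X - 389) = (87 + K)/(-389 + X))
(443387 + q(353))*(S(w, f) - 102682) = (443387 + (417 + 2*353²))*((87 + 5368)/(-389 - 340) - 102682) = (443387 + (417 + 2*124609))*(5455/(-729) - 102682) = (443387 + (417 + 249218))*(-1/729*5455 - 102682) = (443387 + 249635)*(-5455/729 - 102682) = 693022*(-74860633/729) = -51880065602926/729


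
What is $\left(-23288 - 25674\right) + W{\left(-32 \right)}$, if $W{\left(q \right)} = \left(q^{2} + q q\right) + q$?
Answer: $-46946$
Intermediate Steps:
$W{\left(q \right)} = q + 2 q^{2}$ ($W{\left(q \right)} = \left(q^{2} + q^{2}\right) + q = 2 q^{2} + q = q + 2 q^{2}$)
$\left(-23288 - 25674\right) + W{\left(-32 \right)} = \left(-23288 - 25674\right) - 32 \left(1 + 2 \left(-32\right)\right) = -48962 - 32 \left(1 - 64\right) = -48962 - -2016 = -48962 + 2016 = -46946$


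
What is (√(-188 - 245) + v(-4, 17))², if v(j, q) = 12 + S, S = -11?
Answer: (1 + I*√433)² ≈ -432.0 + 41.617*I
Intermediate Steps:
v(j, q) = 1 (v(j, q) = 12 - 11 = 1)
(√(-188 - 245) + v(-4, 17))² = (√(-188 - 245) + 1)² = (√(-433) + 1)² = (I*√433 + 1)² = (1 + I*√433)²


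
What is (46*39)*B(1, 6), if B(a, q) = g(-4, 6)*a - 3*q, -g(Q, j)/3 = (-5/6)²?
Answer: -72059/2 ≈ -36030.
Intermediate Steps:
g(Q, j) = -25/12 (g(Q, j) = -3*(-5/6)² = -3*(-5*⅙)² = -3*(-⅚)² = -3*25/36 = -25/12)
B(a, q) = -3*q - 25*a/12 (B(a, q) = -25*a/12 - 3*q = -3*q - 25*a/12)
(46*39)*B(1, 6) = (46*39)*(-3*6 - 25/12*1) = 1794*(-18 - 25/12) = 1794*(-241/12) = -72059/2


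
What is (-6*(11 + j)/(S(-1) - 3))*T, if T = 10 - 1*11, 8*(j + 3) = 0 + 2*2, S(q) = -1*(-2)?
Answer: -51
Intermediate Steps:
S(q) = 2
j = -5/2 (j = -3 + (0 + 2*2)/8 = -3 + (0 + 4)/8 = -3 + (⅛)*4 = -3 + ½ = -5/2 ≈ -2.5000)
T = -1 (T = 10 - 11 = -1)
(-6*(11 + j)/(S(-1) - 3))*T = -6*(11 - 5/2)/(2 - 3)*(-1) = -51/(-1)*(-1) = -51*(-1)*(-1) = -6*(-17/2)*(-1) = 51*(-1) = -51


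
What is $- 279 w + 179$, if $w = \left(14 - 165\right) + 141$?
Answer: $2969$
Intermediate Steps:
$w = -10$ ($w = -151 + 141 = -10$)
$- 279 w + 179 = \left(-279\right) \left(-10\right) + 179 = 2790 + 179 = 2969$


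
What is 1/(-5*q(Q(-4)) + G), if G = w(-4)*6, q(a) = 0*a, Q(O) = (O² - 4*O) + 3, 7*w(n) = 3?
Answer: 7/18 ≈ 0.38889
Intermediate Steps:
w(n) = 3/7 (w(n) = (⅐)*3 = 3/7)
Q(O) = 3 + O² - 4*O
q(a) = 0
G = 18/7 (G = (3/7)*6 = 18/7 ≈ 2.5714)
1/(-5*q(Q(-4)) + G) = 1/(-5*0 + 18/7) = 1/(0 + 18/7) = 1/(18/7) = 7/18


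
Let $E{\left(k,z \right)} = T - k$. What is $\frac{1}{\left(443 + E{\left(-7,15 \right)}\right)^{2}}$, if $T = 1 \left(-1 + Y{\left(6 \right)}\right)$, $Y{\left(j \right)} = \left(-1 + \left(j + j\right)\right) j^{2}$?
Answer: $\frac{1}{714025} \approx 1.4005 \cdot 10^{-6}$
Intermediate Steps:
$Y{\left(j \right)} = j^{2} \left(-1 + 2 j\right)$ ($Y{\left(j \right)} = \left(-1 + 2 j\right) j^{2} = j^{2} \left(-1 + 2 j\right)$)
$T = 395$ ($T = 1 \left(-1 + 6^{2} \left(-1 + 2 \cdot 6\right)\right) = 1 \left(-1 + 36 \left(-1 + 12\right)\right) = 1 \left(-1 + 36 \cdot 11\right) = 1 \left(-1 + 396\right) = 1 \cdot 395 = 395$)
$E{\left(k,z \right)} = 395 - k$
$\frac{1}{\left(443 + E{\left(-7,15 \right)}\right)^{2}} = \frac{1}{\left(443 + \left(395 - -7\right)\right)^{2}} = \frac{1}{\left(443 + \left(395 + 7\right)\right)^{2}} = \frac{1}{\left(443 + 402\right)^{2}} = \frac{1}{845^{2}} = \frac{1}{714025}$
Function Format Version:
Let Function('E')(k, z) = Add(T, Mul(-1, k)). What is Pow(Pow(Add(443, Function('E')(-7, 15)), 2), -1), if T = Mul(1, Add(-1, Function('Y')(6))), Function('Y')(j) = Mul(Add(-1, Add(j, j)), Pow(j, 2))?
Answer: Rational(1, 714025) ≈ 1.4005e-6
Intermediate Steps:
Function('Y')(j) = Mul(Pow(j, 2), Add(-1, Mul(2, j))) (Function('Y')(j) = Mul(Add(-1, Mul(2, j)), Pow(j, 2)) = Mul(Pow(j, 2), Add(-1, Mul(2, j))))
T = 395 (T = Mul(1, Add(-1, Mul(Pow(6, 2), Add(-1, Mul(2, 6))))) = Mul(1, Add(-1, Mul(36, Add(-1, 12)))) = Mul(1, Add(-1, Mul(36, 11))) = Mul(1, Add(-1, 396)) = Mul(1, 395) = 395)
Function('E')(k, z) = Add(395, Mul(-1, k))
Pow(Pow(Add(443, Function('E')(-7, 15)), 2), -1) = Pow(Pow(Add(443, Add(395, Mul(-1, -7))), 2), -1) = Pow(Pow(Add(443, Add(395, 7)), 2), -1) = Pow(Pow(Add(443, 402), 2), -1) = Pow(Pow(845, 2), -1) = Pow(714025, -1) = Rational(1, 714025)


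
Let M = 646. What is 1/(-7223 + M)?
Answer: -1/6577 ≈ -0.00015204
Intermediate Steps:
1/(-7223 + M) = 1/(-7223 + 646) = 1/(-6577) = -1/6577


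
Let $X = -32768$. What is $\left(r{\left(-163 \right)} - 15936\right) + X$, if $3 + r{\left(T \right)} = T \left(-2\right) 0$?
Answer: $-48707$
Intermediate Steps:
$r{\left(T \right)} = -3$ ($r{\left(T \right)} = -3 + T \left(-2\right) 0 = -3 + - 2 T 0 = -3 + 0 = -3$)
$\left(r{\left(-163 \right)} - 15936\right) + X = \left(-3 - 15936\right) - 32768 = -15939 - 32768 = -48707$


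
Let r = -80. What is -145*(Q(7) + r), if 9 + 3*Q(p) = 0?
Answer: 12035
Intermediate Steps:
Q(p) = -3 (Q(p) = -3 + (⅓)*0 = -3 + 0 = -3)
-145*(Q(7) + r) = -145*(-3 - 80) = -145*(-83) = 12035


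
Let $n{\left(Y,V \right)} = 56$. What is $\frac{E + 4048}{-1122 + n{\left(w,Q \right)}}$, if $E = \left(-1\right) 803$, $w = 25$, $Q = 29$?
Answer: $- \frac{3245}{1066} \approx -3.0441$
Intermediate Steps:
$E = -803$
$\frac{E + 4048}{-1122 + n{\left(w,Q \right)}} = \frac{-803 + 4048}{-1122 + 56} = \frac{3245}{-1066} = 3245 \left(- \frac{1}{1066}\right) = - \frac{3245}{1066}$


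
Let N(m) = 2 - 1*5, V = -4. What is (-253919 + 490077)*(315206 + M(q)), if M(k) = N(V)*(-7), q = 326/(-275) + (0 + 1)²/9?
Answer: 74443377866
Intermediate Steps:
N(m) = -3 (N(m) = 2 - 5 = -3)
q = -2659/2475 (q = 326*(-1/275) + 1²*(⅑) = -326/275 + 1*(⅑) = -326/275 + ⅑ = -2659/2475 ≈ -1.0743)
M(k) = 21 (M(k) = -3*(-7) = 21)
(-253919 + 490077)*(315206 + M(q)) = (-253919 + 490077)*(315206 + 21) = 236158*315227 = 74443377866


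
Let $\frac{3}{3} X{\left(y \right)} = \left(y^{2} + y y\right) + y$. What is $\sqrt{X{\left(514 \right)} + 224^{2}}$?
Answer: $7 \sqrt{11818} \approx 760.97$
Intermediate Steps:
$X{\left(y \right)} = y + 2 y^{2}$ ($X{\left(y \right)} = \left(y^{2} + y y\right) + y = \left(y^{2} + y^{2}\right) + y = 2 y^{2} + y = y + 2 y^{2}$)
$\sqrt{X{\left(514 \right)} + 224^{2}} = \sqrt{514 \left(1 + 2 \cdot 514\right) + 224^{2}} = \sqrt{514 \left(1 + 1028\right) + 50176} = \sqrt{514 \cdot 1029 + 50176} = \sqrt{528906 + 50176} = \sqrt{579082} = 7 \sqrt{11818}$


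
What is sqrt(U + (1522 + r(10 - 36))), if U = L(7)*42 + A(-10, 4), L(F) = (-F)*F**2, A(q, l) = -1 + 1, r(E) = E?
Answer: I*sqrt(12910) ≈ 113.62*I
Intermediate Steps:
A(q, l) = 0
L(F) = -F**3
U = -14406 (U = -1*7**3*42 + 0 = -1*343*42 + 0 = -343*42 + 0 = -14406 + 0 = -14406)
sqrt(U + (1522 + r(10 - 36))) = sqrt(-14406 + (1522 + (10 - 36))) = sqrt(-14406 + (1522 - 26)) = sqrt(-14406 + 1496) = sqrt(-12910) = I*sqrt(12910)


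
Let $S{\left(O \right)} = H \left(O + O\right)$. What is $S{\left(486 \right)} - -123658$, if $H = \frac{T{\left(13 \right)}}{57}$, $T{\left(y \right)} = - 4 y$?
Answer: $\frac{2332654}{19} \approx 1.2277 \cdot 10^{5}$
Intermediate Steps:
$H = - \frac{52}{57}$ ($H = \frac{\left(-4\right) 13}{57} = \left(-52\right) \frac{1}{57} = - \frac{52}{57} \approx -0.91228$)
$S{\left(O \right)} = - \frac{104 O}{57}$ ($S{\left(O \right)} = - \frac{52 \left(O + O\right)}{57} = - \frac{52 \cdot 2 O}{57} = - \frac{104 O}{57}$)
$S{\left(486 \right)} - -123658 = \left(- \frac{104}{57}\right) 486 - -123658 = - \frac{16848}{19} + 123658 = \frac{2332654}{19}$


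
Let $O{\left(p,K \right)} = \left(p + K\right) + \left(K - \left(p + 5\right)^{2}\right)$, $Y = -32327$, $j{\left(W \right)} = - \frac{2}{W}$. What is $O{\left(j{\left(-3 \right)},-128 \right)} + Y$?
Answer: $- \frac{293530}{9} \approx -32614.0$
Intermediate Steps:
$O{\left(p,K \right)} = p - \left(5 + p\right)^{2} + 2 K$ ($O{\left(p,K \right)} = \left(K + p\right) + \left(K - \left(5 + p\right)^{2}\right) = p - \left(5 + p\right)^{2} + 2 K$)
$O{\left(j{\left(-3 \right)},-128 \right)} + Y = \left(- \frac{2}{-3} - \left(5 - \frac{2}{-3}\right)^{2} + 2 \left(-128\right)\right) - 32327 = \left(\left(-2\right) \left(- \frac{1}{3}\right) - \left(5 - - \frac{2}{3}\right)^{2} - 256\right) - 32327 = \left(\frac{2}{3} - \left(5 + \frac{2}{3}\right)^{2} - 256\right) - 32327 = \left(\frac{2}{3} - \left(\frac{17}{3}\right)^{2} - 256\right) - 32327 = \left(\frac{2}{3} - \frac{289}{9} - 256\right) - 32327 = - \frac{2587}{9} - 32327 = - \frac{293530}{9}$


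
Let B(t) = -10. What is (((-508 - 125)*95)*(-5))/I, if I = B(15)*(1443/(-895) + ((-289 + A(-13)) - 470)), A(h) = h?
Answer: 53820825/1384766 ≈ 38.866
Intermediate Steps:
I = 1384766/179 (I = -10*(1443/(-895) + ((-289 - 13) - 470)) = -10*(1443*(-1/895) + (-302 - 470)) = -10*(-1443/895 - 772) = -10*(-692383/895) = 1384766/179 ≈ 7736.1)
(((-508 - 125)*95)*(-5))/I = (((-508 - 125)*95)*(-5))/(1384766/179) = (-633*95*(-5))*(179/1384766) = -60135*(-5)*(179/1384766) = 300675*(179/1384766) = 53820825/1384766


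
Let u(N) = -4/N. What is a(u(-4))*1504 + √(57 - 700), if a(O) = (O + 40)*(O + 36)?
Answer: 2281568 + I*√643 ≈ 2.2816e+6 + 25.357*I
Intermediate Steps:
a(O) = (36 + O)*(40 + O) (a(O) = (40 + O)*(36 + O) = (36 + O)*(40 + O))
a(u(-4))*1504 + √(57 - 700) = (1440 + (-4/(-4))² + 76*(-4/(-4)))*1504 + √(57 - 700) = (1440 + (-4*(-¼))² + 76*(-4*(-¼)))*1504 + √(-643) = (1440 + 1² + 76*1)*1504 + I*√643 = (1440 + 1 + 76)*1504 + I*√643 = 1517*1504 + I*√643 = 2281568 + I*√643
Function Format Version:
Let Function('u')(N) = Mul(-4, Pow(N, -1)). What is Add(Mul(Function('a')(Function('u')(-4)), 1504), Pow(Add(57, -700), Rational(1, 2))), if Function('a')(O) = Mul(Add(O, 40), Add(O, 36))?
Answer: Add(2281568, Mul(I, Pow(643, Rational(1, 2)))) ≈ Add(2.2816e+6, Mul(25.357, I))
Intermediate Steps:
Function('a')(O) = Mul(Add(36, O), Add(40, O)) (Function('a')(O) = Mul(Add(40, O), Add(36, O)) = Mul(Add(36, O), Add(40, O)))
Add(Mul(Function('a')(Function('u')(-4)), 1504), Pow(Add(57, -700), Rational(1, 2))) = Add(Mul(Add(1440, Pow(Mul(-4, Pow(-4, -1)), 2), Mul(76, Mul(-4, Pow(-4, -1)))), 1504), Pow(Add(57, -700), Rational(1, 2))) = Add(Mul(Add(1440, Pow(Mul(-4, Rational(-1, 4)), 2), Mul(76, Mul(-4, Rational(-1, 4)))), 1504), Pow(-643, Rational(1, 2))) = Add(Mul(Add(1440, Pow(1, 2), Mul(76, 1)), 1504), Mul(I, Pow(643, Rational(1, 2)))) = Add(Mul(Add(1440, 1, 76), 1504), Mul(I, Pow(643, Rational(1, 2)))) = Add(Mul(1517, 1504), Mul(I, Pow(643, Rational(1, 2)))) = Add(2281568, Mul(I, Pow(643, Rational(1, 2))))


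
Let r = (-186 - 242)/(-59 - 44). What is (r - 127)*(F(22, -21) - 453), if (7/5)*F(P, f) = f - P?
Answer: 42843058/721 ≈ 59422.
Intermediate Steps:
F(P, f) = -5*P/7 + 5*f/7 (F(P, f) = 5*(f - P)/7 = -5*P/7 + 5*f/7)
r = 428/103 (r = -428/(-103) = -428*(-1/103) = 428/103 ≈ 4.1553)
(r - 127)*(F(22, -21) - 453) = (428/103 - 127)*((-5/7*22 + (5/7)*(-21)) - 453) = -12653*((-110/7 - 15) - 453)/103 = -12653*(-215/7 - 453)/103 = -12653/103*(-3386/7) = 42843058/721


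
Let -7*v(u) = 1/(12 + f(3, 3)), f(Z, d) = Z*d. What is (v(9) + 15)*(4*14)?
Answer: 17632/21 ≈ 839.62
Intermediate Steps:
v(u) = -1/147 (v(u) = -1/(7*(12 + 3*3)) = -1/(7*(12 + 9)) = -⅐/21 = -⅐*1/21 = -1/147)
(v(9) + 15)*(4*14) = (-1/147 + 15)*(4*14) = (2204/147)*56 = 17632/21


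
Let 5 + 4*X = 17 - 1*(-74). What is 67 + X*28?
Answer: 669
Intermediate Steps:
X = 43/2 (X = -5/4 + (17 - 1*(-74))/4 = -5/4 + (17 + 74)/4 = -5/4 + (¼)*91 = -5/4 + 91/4 = 43/2 ≈ 21.500)
67 + X*28 = 67 + (43/2)*28 = 67 + 602 = 669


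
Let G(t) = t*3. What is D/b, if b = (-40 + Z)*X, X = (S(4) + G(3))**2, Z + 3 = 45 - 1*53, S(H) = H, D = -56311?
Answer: 56311/8619 ≈ 6.5334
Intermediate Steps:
Z = -11 (Z = -3 + (45 - 1*53) = -3 + (45 - 53) = -3 - 8 = -11)
G(t) = 3*t
X = 169 (X = (4 + 3*3)**2 = (4 + 9)**2 = 13**2 = 169)
b = -8619 (b = (-40 - 11)*169 = -51*169 = -8619)
D/b = -56311/(-8619) = -56311*(-1/8619) = 56311/8619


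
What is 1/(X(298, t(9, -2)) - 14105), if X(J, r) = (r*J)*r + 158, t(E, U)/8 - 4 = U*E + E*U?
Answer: 1/19515781 ≈ 5.1241e-8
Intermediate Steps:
t(E, U) = 32 + 16*E*U (t(E, U) = 32 + 8*(U*E + E*U) = 32 + 8*(E*U + E*U) = 32 + 8*(2*E*U) = 32 + 16*E*U)
X(J, r) = 158 + J*r² (X(J, r) = (J*r)*r + 158 = J*r² + 158 = 158 + J*r²)
1/(X(298, t(9, -2)) - 14105) = 1/((158 + 298*(32 + 16*9*(-2))²) - 14105) = 1/((158 + 298*(32 - 288)²) - 14105) = 1/((158 + 298*(-256)²) - 14105) = 1/((158 + 298*65536) - 14105) = 1/((158 + 19529728) - 14105) = 1/(19529886 - 14105) = 1/19515781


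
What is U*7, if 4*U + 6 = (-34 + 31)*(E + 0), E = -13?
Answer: 231/4 ≈ 57.750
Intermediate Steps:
U = 33/4 (U = -3/2 + ((-34 + 31)*(-13 + 0))/4 = -3/2 + (-3*(-13))/4 = -3/2 + (¼)*39 = -3/2 + 39/4 = 33/4 ≈ 8.2500)
U*7 = (33/4)*7 = 231/4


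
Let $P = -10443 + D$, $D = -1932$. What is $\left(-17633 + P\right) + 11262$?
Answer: $-18746$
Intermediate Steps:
$P = -12375$ ($P = -10443 - 1932 = -12375$)
$\left(-17633 + P\right) + 11262 = \left(-17633 - 12375\right) + 11262 = -30008 + 11262 = -18746$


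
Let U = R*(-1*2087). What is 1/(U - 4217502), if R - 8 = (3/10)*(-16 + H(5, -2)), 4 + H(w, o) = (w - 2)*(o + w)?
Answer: -10/42273109 ≈ -2.3656e-7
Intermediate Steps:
H(w, o) = -4 + (-2 + w)*(o + w) (H(w, o) = -4 + (w - 2)*(o + w) = -4 + (-2 + w)*(o + w))
R = 47/10 (R = 8 + (3/10)*(-16 + (-4 + 5**2 - 2*(-2) - 2*5 - 2*5)) = 8 + (3*(1/10))*(-16 + (-4 + 25 + 4 - 10 - 10)) = 8 + 3*(-16 + 5)/10 = 8 + (3/10)*(-11) = 8 - 33/10 = 47/10 ≈ 4.7000)
U = -98089/10 (U = 47*(-1*2087)/10 = (47/10)*(-2087) = -98089/10 ≈ -9808.9)
1/(U - 4217502) = 1/(-98089/10 - 4217502) = 1/(-42273109/10) = -10/42273109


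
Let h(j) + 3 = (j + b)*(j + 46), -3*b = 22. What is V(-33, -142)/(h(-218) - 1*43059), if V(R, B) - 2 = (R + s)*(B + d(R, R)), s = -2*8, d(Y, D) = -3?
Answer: -21321/12914 ≈ -1.6510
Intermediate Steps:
b = -22/3 (b = -⅓*22 = -22/3 ≈ -7.3333)
s = -16
h(j) = -3 + (46 + j)*(-22/3 + j) (h(j) = -3 + (j - 22/3)*(j + 46) = -3 + (-22/3 + j)*(46 + j) = -3 + (46 + j)*(-22/3 + j))
V(R, B) = 2 + (-16 + R)*(-3 + B) (V(R, B) = 2 + (R - 16)*(B - 3) = 2 + (-16 + R)*(-3 + B))
V(-33, -142)/(h(-218) - 1*43059) = (50 - 16*(-142) - 3*(-33) - 142*(-33))/((-1021/3 + (-218)² + (116/3)*(-218)) - 1*43059) = (50 + 2272 + 99 + 4686)/((-1021/3 + 47524 - 25288/3) - 43059) = 7107/(116263/3 - 43059) = 7107/(-12914/3) = 7107*(-3/12914) = -21321/12914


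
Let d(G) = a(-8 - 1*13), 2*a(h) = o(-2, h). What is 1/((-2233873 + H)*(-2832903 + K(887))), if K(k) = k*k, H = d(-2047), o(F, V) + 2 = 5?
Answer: 1/4570800427781 ≈ 2.1878e-13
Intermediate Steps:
o(F, V) = 3 (o(F, V) = -2 + 5 = 3)
a(h) = 3/2 (a(h) = (½)*3 = 3/2)
d(G) = 3/2
H = 3/2 ≈ 1.5000
K(k) = k²
1/((-2233873 + H)*(-2832903 + K(887))) = 1/((-2233873 + 3/2)*(-2832903 + 887²)) = 1/(-4467743*(-2832903 + 786769)/2) = 1/(-4467743/2*(-2046134)) = 1/4570800427781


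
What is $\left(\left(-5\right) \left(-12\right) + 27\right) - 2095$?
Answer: $-2008$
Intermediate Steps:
$\left(\left(-5\right) \left(-12\right) + 27\right) - 2095 = \left(60 + 27\right) - 2095 = 87 - 2095 = -2008$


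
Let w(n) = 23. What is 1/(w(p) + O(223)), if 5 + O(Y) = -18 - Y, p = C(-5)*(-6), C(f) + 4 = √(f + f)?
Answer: -1/223 ≈ -0.0044843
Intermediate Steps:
C(f) = -4 + √2*√f (C(f) = -4 + √(f + f) = -4 + √(2*f) = -4 + √2*√f)
p = 24 - 6*I*√10 (p = (-4 + √2*√(-5))*(-6) = (-4 + √2*(I*√5))*(-6) = (-4 + I*√10)*(-6) = 24 - 6*I*√10 ≈ 24.0 - 18.974*I)
O(Y) = -23 - Y (O(Y) = -5 + (-18 - Y) = -23 - Y)
1/(w(p) + O(223)) = 1/(23 + (-23 - 1*223)) = 1/(23 + (-23 - 223)) = 1/(23 - 246) = 1/(-223) = -1/223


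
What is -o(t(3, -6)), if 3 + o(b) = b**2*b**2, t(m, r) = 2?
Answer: -13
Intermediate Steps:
o(b) = -3 + b**4 (o(b) = -3 + b**2*b**2 = -3 + b**4)
-o(t(3, -6)) = -(-3 + 2**4) = -(-3 + 16) = -1*13 = -13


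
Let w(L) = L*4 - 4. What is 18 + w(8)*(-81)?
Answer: -2250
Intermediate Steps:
w(L) = -4 + 4*L (w(L) = 4*L - 4 = -4 + 4*L)
18 + w(8)*(-81) = 18 + (-4 + 4*8)*(-81) = 18 + (-4 + 32)*(-81) = 18 + 28*(-81) = 18 - 2268 = -2250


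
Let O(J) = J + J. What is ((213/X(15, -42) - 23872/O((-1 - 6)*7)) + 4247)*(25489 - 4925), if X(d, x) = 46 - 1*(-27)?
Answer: 330531012176/3577 ≈ 9.2404e+7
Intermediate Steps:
O(J) = 2*J
X(d, x) = 73 (X(d, x) = 46 + 27 = 73)
((213/X(15, -42) - 23872/O((-1 - 6)*7)) + 4247)*(25489 - 4925) = ((213/73 - 23872*1/(14*(-1 - 6))) + 4247)*(25489 - 4925) = ((213*(1/73) - 23872/(2*(-7*7))) + 4247)*20564 = ((213/73 - 23872/(2*(-49))) + 4247)*20564 = ((213/73 - 23872/(-98)) + 4247)*20564 = ((213/73 - 23872*(-1/98)) + 4247)*20564 = ((213/73 + 11936/49) + 4247)*20564 = (881765/3577 + 4247)*20564 = (16073284/3577)*20564 = 330531012176/3577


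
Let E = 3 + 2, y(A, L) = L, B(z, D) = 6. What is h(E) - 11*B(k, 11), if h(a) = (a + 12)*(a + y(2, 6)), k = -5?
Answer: 121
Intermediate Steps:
E = 5
h(a) = (6 + a)*(12 + a) (h(a) = (a + 12)*(a + 6) = (12 + a)*(6 + a) = (6 + a)*(12 + a))
h(E) - 11*B(k, 11) = (72 + 5**2 + 18*5) - 11*6 = (72 + 25 + 90) - 66 = 187 - 66 = 121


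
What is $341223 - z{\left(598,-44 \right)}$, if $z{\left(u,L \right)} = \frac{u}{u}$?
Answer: $341222$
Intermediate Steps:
$z{\left(u,L \right)} = 1$
$341223 - z{\left(598,-44 \right)} = 341223 - 1 = 341222$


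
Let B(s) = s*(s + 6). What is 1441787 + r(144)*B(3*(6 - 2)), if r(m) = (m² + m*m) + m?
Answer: 10430843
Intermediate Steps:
B(s) = s*(6 + s)
r(m) = m + 2*m² (r(m) = (m² + m²) + m = 2*m² + m = m + 2*m²)
1441787 + r(144)*B(3*(6 - 2)) = 1441787 + (144*(1 + 2*144))*((3*(6 - 2))*(6 + 3*(6 - 2))) = 1441787 + (144*(1 + 288))*((3*4)*(6 + 3*4)) = 1441787 + (144*289)*(12*(6 + 12)) = 1441787 + 41616*(12*18) = 1441787 + 41616*216 = 1441787 + 8989056 = 10430843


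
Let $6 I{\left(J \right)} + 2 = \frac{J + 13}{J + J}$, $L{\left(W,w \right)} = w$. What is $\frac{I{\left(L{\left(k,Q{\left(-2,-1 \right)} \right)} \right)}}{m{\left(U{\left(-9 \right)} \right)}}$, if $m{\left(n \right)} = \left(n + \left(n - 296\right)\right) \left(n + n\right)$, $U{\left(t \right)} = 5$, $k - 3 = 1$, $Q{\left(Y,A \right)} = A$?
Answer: $\frac{1}{2145} \approx 0.0004662$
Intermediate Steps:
$k = 4$ ($k = 3 + 1 = 4$)
$I{\left(J \right)} = - \frac{1}{3} + \frac{13 + J}{12 J}$ ($I{\left(J \right)} = - \frac{1}{3} + \frac{\left(J + 13\right) \frac{1}{J + J}}{6} = - \frac{1}{3} + \frac{\left(13 + J\right) \frac{1}{2 J}}{6} = - \frac{1}{3} + \frac{\frac{1}{2} \frac{1}{J} \left(13 + J\right)}{6} = - \frac{1}{3} + \frac{13 + J}{12 J}$)
$m{\left(n \right)} = 2 n \left(-296 + 2 n\right)$ ($m{\left(n \right)} = \left(n + \left(-296 + n\right)\right) 2 n = \left(-296 + 2 n\right) 2 n = 2 n \left(-296 + 2 n\right)$)
$\frac{I{\left(L{\left(k,Q{\left(-2,-1 \right)} \right)} \right)}}{m{\left(U{\left(-9 \right)} \right)}} = \frac{\frac{1}{12} \frac{1}{-1} \left(13 - -3\right)}{4 \cdot 5 \left(-148 + 5\right)} = \frac{\frac{1}{12} \left(-1\right) \left(13 + 3\right)}{4 \cdot 5 \left(-143\right)} = \frac{\frac{1}{12} \left(-1\right) 16}{-2860} = \left(- \frac{4}{3}\right) \left(- \frac{1}{2860}\right) = \frac{1}{2145}$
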